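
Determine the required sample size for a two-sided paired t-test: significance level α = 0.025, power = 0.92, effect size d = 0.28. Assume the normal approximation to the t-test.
n = 170 pairs

Sample size formula (paired t-test, normal approximation):
n = ((z_{α/2} + z_β) / d)²

z_{α/2} = 2.241 (for α = 0.025, two-sided)
z_β = 1.405 (for power = 0.92)
d = 0.28

n = ((2.241 + 1.405) / 0.28)²
n = (13.021)²
n ≈ 169.55
Round up to the next whole number: n = 170 pairs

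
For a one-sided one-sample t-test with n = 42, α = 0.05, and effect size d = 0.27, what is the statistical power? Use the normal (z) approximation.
Power ≈ 0.54

Power calculation (one-sample t-test, normal approximation):
z_β = d · √n - z_α
z_β = 0.27 · √42 - 1.645
z_β = 0.27 · 6.481 - 1.645
z_β = 0.105

Power = Φ(z_β) = Φ(0.105) ≈ 0.542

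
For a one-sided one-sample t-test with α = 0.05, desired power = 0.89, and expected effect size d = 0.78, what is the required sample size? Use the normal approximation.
n = 14

Sample size formula (one-sample t-test, normal approximation):
n = ((z_α + z_β) / d)²

z_α = 1.645 (for α = 0.05, one-sided)
z_β = 1.227 (for power = 0.89)
d = 0.78

n = ((1.645 + 1.227) / 0.78)²
n = (3.682)²
n ≈ 13.56
Round up to the next whole number: n = 14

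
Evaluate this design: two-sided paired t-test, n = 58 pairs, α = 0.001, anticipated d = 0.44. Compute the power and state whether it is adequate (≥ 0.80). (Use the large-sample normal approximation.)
Power ≈ 0.52; the study is underpowered (power < 0.80)

Power calculation (paired t-test, normal approximation):
z_β = d · √n - z_{α/2}
z_β = 0.44 · √58 - 3.291
z_β = 0.44 · 7.616 - 3.291
z_β = 0.060

Power = Φ(z_β) = Φ(0.060) ≈ 0.524

Effect size d = 0.44 is small by Cohen's convention (0.2/0.5/0.8).

Threshold: power ≥ 0.80 is conventionally adequate.
Power ≈ 0.52 → the study is underpowered (power < 0.80).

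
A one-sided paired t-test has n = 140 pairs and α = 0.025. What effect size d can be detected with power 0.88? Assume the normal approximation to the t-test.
d ≈ 0.26

Minimum detectable effect (paired t-test, normal approximation):
d = (z_α + z_β) / √n
d = (1.960 + 1.175) / √140
d = 3.135 / 11.832
d ≈ 0.26

By Cohen's convention (0.2 small / 0.5 medium / 0.8 large): small effect.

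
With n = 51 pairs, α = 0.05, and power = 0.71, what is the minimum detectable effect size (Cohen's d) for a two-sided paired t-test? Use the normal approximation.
d ≈ 0.35

Minimum detectable effect (paired t-test, normal approximation):
d = (z_{α/2} + z_β) / √n
d = (1.960 + 0.553) / √51
d = 2.513 / 7.141
d ≈ 0.35

By Cohen's convention (0.2 small / 0.5 medium / 0.8 large): small effect.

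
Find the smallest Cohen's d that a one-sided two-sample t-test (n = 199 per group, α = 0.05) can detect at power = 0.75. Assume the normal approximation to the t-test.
d ≈ 0.23

Minimum detectable effect (two-sample t-test, normal approximation):
d = (z_α + z_β) / √(n/2)
d = (1.645 + 0.674) / √(199/2)
d = 2.319 / 9.975
d ≈ 0.23

By Cohen's convention (0.2 small / 0.5 medium / 0.8 large): small effect.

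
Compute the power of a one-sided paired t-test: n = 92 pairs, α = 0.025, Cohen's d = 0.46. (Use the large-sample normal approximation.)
Power ≈ 0.99

Power calculation (paired t-test, normal approximation):
z_β = d · √n - z_α
z_β = 0.46 · √92 - 1.960
z_β = 0.46 · 9.592 - 1.960
z_β = 2.452

Power = Φ(z_β) = Φ(2.452) ≈ 0.993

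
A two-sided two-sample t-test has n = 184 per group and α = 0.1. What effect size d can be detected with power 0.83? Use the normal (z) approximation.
d ≈ 0.27

Minimum detectable effect (two-sample t-test, normal approximation):
d = (z_{α/2} + z_β) / √(n/2)
d = (1.645 + 0.954) / √(184/2)
d = 2.599 / 9.592
d ≈ 0.27

By Cohen's convention (0.2 small / 0.5 medium / 0.8 large): small effect.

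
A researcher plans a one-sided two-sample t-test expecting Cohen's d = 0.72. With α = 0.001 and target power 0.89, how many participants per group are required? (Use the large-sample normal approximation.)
n = 72 per group

Sample size formula (two-sample t-test, normal approximation):
n = 2 · ((z_α + z_β) / d)²

z_α = 3.090 (for α = 0.001, one-sided)
z_β = 1.227 (for power = 0.89)
d = 0.72

n = 2 · ((3.090 + 1.227) / 0.72)²
n = 2 · (5.996)²
n ≈ 71.90
Round up to the next whole number: n = 72 per group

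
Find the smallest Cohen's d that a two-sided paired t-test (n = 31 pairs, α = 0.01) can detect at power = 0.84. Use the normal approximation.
d ≈ 0.64

Minimum detectable effect (paired t-test, normal approximation):
d = (z_{α/2} + z_β) / √n
d = (2.576 + 0.994) / √31
d = 3.570 / 5.568
d ≈ 0.64

By Cohen's convention (0.2 small / 0.5 medium / 0.8 large): medium effect.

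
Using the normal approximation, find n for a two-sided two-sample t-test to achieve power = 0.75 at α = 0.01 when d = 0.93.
n = 25 per group

Sample size formula (two-sample t-test, normal approximation):
n = 2 · ((z_{α/2} + z_β) / d)²

z_{α/2} = 2.576 (for α = 0.01, two-sided)
z_β = 0.674 (for power = 0.75)
d = 0.93

n = 2 · ((2.576 + 0.674) / 0.93)²
n = 2 · (3.495)²
n ≈ 24.43
Round up to the next whole number: n = 25 per group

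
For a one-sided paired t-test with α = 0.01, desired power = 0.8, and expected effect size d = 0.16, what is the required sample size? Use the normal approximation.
n = 393 pairs

Sample size formula (paired t-test, normal approximation):
n = ((z_α + z_β) / d)²

z_α = 2.326 (for α = 0.01, one-sided)
z_β = 0.842 (for power = 0.8)
d = 0.16

n = ((2.326 + 0.842) / 0.16)²
n = (19.800)²
n ≈ 392.04
Round up to the next whole number: n = 393 pairs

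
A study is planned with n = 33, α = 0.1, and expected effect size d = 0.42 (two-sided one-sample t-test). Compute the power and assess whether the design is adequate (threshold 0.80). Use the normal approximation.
Power ≈ 0.78; the study is underpowered (power < 0.80)

Power calculation (one-sample t-test, normal approximation):
z_β = d · √n - z_{α/2}
z_β = 0.42 · √33 - 1.645
z_β = 0.42 · 5.745 - 1.645
z_β = 0.768

Power = Φ(z_β) = Φ(0.768) ≈ 0.779

Effect size d = 0.42 is small by Cohen's convention (0.2/0.5/0.8).

Threshold: power ≥ 0.80 is conventionally adequate.
Power ≈ 0.78 → the study is underpowered (power < 0.80).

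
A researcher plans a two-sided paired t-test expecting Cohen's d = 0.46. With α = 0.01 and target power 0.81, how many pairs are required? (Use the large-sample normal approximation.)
n = 57 pairs

Sample size formula (paired t-test, normal approximation):
n = ((z_{α/2} + z_β) / d)²

z_{α/2} = 2.576 (for α = 0.01, two-sided)
z_β = 0.878 (for power = 0.81)
d = 0.46

n = ((2.576 + 0.878) / 0.46)²
n = (7.509)²
n ≈ 56.39
Round up to the next whole number: n = 57 pairs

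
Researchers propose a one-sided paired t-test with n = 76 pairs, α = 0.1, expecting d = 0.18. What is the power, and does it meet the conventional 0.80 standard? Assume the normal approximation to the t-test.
Power ≈ 0.61; the study is underpowered (power < 0.80)

Power calculation (paired t-test, normal approximation):
z_β = d · √n - z_α
z_β = 0.18 · √76 - 1.282
z_β = 0.18 · 8.718 - 1.282
z_β = 0.288

Power = Φ(z_β) = Φ(0.288) ≈ 0.613

Effect size d = 0.18 is very small by Cohen's convention (0.2/0.5/0.8).

Threshold: power ≥ 0.80 is conventionally adequate.
Power ≈ 0.61 → the study is underpowered (power < 0.80).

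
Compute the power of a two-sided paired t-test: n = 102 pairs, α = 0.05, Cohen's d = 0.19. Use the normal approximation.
Power ≈ 0.48

Power calculation (paired t-test, normal approximation):
z_β = d · √n - z_{α/2}
z_β = 0.19 · √102 - 1.960
z_β = 0.19 · 10.100 - 1.960
z_β = -0.041

Power = Φ(z_β) = Φ(-0.041) ≈ 0.484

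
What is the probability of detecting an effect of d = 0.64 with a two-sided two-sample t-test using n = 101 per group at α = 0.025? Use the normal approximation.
Power ≈ 0.99

Power calculation (two-sample t-test, normal approximation):
z_β = d · √(n/2) - z_{α/2}
z_β = 0.64 · √(101/2) - 2.241
z_β = 0.64 · 7.106 - 2.241
z_β = 2.307

Power = Φ(z_β) = Φ(2.307) ≈ 0.989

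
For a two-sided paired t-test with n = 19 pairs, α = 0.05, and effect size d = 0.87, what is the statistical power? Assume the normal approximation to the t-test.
Power ≈ 0.97

Power calculation (paired t-test, normal approximation):
z_β = d · √n - z_{α/2}
z_β = 0.87 · √19 - 1.960
z_β = 0.87 · 4.359 - 1.960
z_β = 1.832

Power = Φ(z_β) = Φ(1.832) ≈ 0.967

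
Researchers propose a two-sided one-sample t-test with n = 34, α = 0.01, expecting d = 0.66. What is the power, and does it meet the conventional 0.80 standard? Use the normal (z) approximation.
Power ≈ 0.90; the study is adequately powered (power ≥ 0.80)

Power calculation (one-sample t-test, normal approximation):
z_β = d · √n - z_{α/2}
z_β = 0.66 · √34 - 2.576
z_β = 0.66 · 5.831 - 2.576
z_β = 1.273

Power = Φ(z_β) = Φ(1.273) ≈ 0.898

Effect size d = 0.66 is medium by Cohen's convention (0.2/0.5/0.8).

Threshold: power ≥ 0.80 is conventionally adequate.
Power ≈ 0.90 → the study is adequately powered (power ≥ 0.80).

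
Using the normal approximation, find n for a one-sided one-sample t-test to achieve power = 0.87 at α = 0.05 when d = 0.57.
n = 24

Sample size formula (one-sample t-test, normal approximation):
n = ((z_α + z_β) / d)²

z_α = 1.645 (for α = 0.05, one-sided)
z_β = 1.126 (for power = 0.87)
d = 0.57

n = ((1.645 + 1.126) / 0.57)²
n = (4.861)²
n ≈ 23.63
Round up to the next whole number: n = 24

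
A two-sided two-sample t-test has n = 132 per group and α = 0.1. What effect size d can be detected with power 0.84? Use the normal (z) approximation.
d ≈ 0.32

Minimum detectable effect (two-sample t-test, normal approximation):
d = (z_{α/2} + z_β) / √(n/2)
d = (1.645 + 0.994) / √(132/2)
d = 2.639 / 8.124
d ≈ 0.32

By Cohen's convention (0.2 small / 0.5 medium / 0.8 large): small effect.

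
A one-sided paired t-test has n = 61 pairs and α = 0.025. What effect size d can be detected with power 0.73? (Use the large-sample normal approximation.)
d ≈ 0.33

Minimum detectable effect (paired t-test, normal approximation):
d = (z_α + z_β) / √n
d = (1.960 + 0.613) / √61
d = 2.573 / 7.810
d ≈ 0.33

By Cohen's convention (0.2 small / 0.5 medium / 0.8 large): small effect.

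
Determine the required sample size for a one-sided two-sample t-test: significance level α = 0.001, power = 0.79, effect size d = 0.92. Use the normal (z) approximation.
n = 36 per group

Sample size formula (two-sample t-test, normal approximation):
n = 2 · ((z_α + z_β) / d)²

z_α = 3.090 (for α = 0.001, one-sided)
z_β = 0.806 (for power = 0.79)
d = 0.92

n = 2 · ((3.090 + 0.806) / 0.92)²
n = 2 · (4.235)²
n ≈ 35.87
Round up to the next whole number: n = 36 per group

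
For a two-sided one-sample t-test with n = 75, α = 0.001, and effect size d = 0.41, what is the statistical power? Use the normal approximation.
Power ≈ 0.60

Power calculation (one-sample t-test, normal approximation):
z_β = d · √n - z_{α/2}
z_β = 0.41 · √75 - 3.291
z_β = 0.41 · 8.660 - 3.291
z_β = 0.260

Power = Φ(z_β) = Φ(0.260) ≈ 0.603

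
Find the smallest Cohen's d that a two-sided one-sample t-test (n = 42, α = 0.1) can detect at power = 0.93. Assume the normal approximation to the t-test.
d ≈ 0.48

Minimum detectable effect (one-sample t-test, normal approximation):
d = (z_{α/2} + z_β) / √n
d = (1.645 + 1.476) / √42
d = 3.121 / 6.481
d ≈ 0.48

By Cohen's convention (0.2 small / 0.5 medium / 0.8 large): small effect.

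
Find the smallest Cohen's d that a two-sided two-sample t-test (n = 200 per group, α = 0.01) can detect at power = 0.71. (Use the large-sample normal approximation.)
d ≈ 0.31

Minimum detectable effect (two-sample t-test, normal approximation):
d = (z_{α/2} + z_β) / √(n/2)
d = (2.576 + 0.553) / √(200/2)
d = 3.129 / 10.000
d ≈ 0.31

By Cohen's convention (0.2 small / 0.5 medium / 0.8 large): small effect.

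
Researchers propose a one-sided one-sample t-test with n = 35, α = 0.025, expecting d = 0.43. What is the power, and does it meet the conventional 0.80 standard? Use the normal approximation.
Power ≈ 0.72; the study is underpowered (power < 0.80)

Power calculation (one-sample t-test, normal approximation):
z_β = d · √n - z_α
z_β = 0.43 · √35 - 1.960
z_β = 0.43 · 5.916 - 1.960
z_β = 0.584

Power = Φ(z_β) = Φ(0.584) ≈ 0.720

Effect size d = 0.43 is small by Cohen's convention (0.2/0.5/0.8).

Threshold: power ≥ 0.80 is conventionally adequate.
Power ≈ 0.72 → the study is underpowered (power < 0.80).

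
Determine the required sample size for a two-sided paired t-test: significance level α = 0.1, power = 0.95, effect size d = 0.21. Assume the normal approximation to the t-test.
n = 246 pairs

Sample size formula (paired t-test, normal approximation):
n = ((z_{α/2} + z_β) / d)²

z_{α/2} = 1.645 (for α = 0.1, two-sided)
z_β = 1.645 (for power = 0.95)
d = 0.21

n = ((1.645 + 1.645) / 0.21)²
n = (15.667)²
n ≈ 245.45
Round up to the next whole number: n = 246 pairs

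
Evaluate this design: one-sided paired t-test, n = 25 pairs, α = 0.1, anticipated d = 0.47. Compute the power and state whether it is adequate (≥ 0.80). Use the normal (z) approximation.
Power ≈ 0.86; the study is adequately powered (power ≥ 0.80)

Power calculation (paired t-test, normal approximation):
z_β = d · √n - z_α
z_β = 0.47 · √25 - 1.282
z_β = 0.47 · 5.000 - 1.282
z_β = 1.068

Power = Φ(z_β) = Φ(1.068) ≈ 0.857

Effect size d = 0.47 is small by Cohen's convention (0.2/0.5/0.8).

Threshold: power ≥ 0.80 is conventionally adequate.
Power ≈ 0.86 → the study is adequately powered (power ≥ 0.80).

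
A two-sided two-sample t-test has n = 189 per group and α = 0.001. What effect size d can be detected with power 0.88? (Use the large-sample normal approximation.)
d ≈ 0.46

Minimum detectable effect (two-sample t-test, normal approximation):
d = (z_{α/2} + z_β) / √(n/2)
d = (3.291 + 1.175) / √(189/2)
d = 4.466 / 9.721
d ≈ 0.46

By Cohen's convention (0.2 small / 0.5 medium / 0.8 large): small effect.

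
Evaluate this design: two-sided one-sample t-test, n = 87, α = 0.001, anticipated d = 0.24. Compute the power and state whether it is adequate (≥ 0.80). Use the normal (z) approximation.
Power ≈ 0.15; the study is underpowered (power < 0.80)

Power calculation (one-sample t-test, normal approximation):
z_β = d · √n - z_{α/2}
z_β = 0.24 · √87 - 3.291
z_β = 0.24 · 9.327 - 3.291
z_β = -1.052

Power = Φ(z_β) = Φ(-1.052) ≈ 0.146

Effect size d = 0.24 is small by Cohen's convention (0.2/0.5/0.8).

Threshold: power ≥ 0.80 is conventionally adequate.
Power ≈ 0.15 → the study is underpowered (power < 0.80).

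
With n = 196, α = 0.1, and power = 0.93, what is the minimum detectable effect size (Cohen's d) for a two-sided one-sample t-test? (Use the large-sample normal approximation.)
d ≈ 0.22

Minimum detectable effect (one-sample t-test, normal approximation):
d = (z_{α/2} + z_β) / √n
d = (1.645 + 1.476) / √196
d = 3.121 / 14.000
d ≈ 0.22

By Cohen's convention (0.2 small / 0.5 medium / 0.8 large): small effect.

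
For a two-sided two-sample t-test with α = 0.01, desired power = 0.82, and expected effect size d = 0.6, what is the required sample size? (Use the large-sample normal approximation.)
n = 68 per group

Sample size formula (two-sample t-test, normal approximation):
n = 2 · ((z_{α/2} + z_β) / d)²

z_{α/2} = 2.576 (for α = 0.01, two-sided)
z_β = 0.915 (for power = 0.82)
d = 0.6

n = 2 · ((2.576 + 0.915) / 0.6)²
n = 2 · (5.818)²
n ≈ 67.70
Round up to the next whole number: n = 68 per group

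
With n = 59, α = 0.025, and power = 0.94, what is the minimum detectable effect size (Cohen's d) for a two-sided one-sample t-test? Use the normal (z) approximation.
d ≈ 0.49

Minimum detectable effect (one-sample t-test, normal approximation):
d = (z_{α/2} + z_β) / √n
d = (2.241 + 1.555) / √59
d = 3.796 / 7.681
d ≈ 0.49

By Cohen's convention (0.2 small / 0.5 medium / 0.8 large): small effect.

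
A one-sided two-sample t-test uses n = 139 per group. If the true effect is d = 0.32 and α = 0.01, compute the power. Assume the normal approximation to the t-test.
Power ≈ 0.63

Power calculation (two-sample t-test, normal approximation):
z_β = d · √(n/2) - z_α
z_β = 0.32 · √(139/2) - 2.326
z_β = 0.32 · 8.337 - 2.326
z_β = 0.341

Power = Φ(z_β) = Φ(0.341) ≈ 0.634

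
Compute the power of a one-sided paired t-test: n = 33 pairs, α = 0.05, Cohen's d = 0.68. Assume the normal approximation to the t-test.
Power ≈ 0.99

Power calculation (paired t-test, normal approximation):
z_β = d · √n - z_α
z_β = 0.68 · √33 - 1.645
z_β = 0.68 · 5.745 - 1.645
z_β = 2.261

Power = Φ(z_β) = Φ(2.261) ≈ 0.988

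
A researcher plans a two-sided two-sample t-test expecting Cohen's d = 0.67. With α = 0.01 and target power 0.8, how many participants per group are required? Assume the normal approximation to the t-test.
n = 53 per group

Sample size formula (two-sample t-test, normal approximation):
n = 2 · ((z_{α/2} + z_β) / d)²

z_{α/2} = 2.576 (for α = 0.01, two-sided)
z_β = 0.842 (for power = 0.8)
d = 0.67

n = 2 · ((2.576 + 0.842) / 0.67)²
n = 2 · (5.101)²
n ≈ 52.04
Round up to the next whole number: n = 53 per group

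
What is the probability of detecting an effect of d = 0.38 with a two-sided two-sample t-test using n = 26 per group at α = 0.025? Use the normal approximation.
Power ≈ 0.19

Power calculation (two-sample t-test, normal approximation):
z_β = d · √(n/2) - z_{α/2}
z_β = 0.38 · √(26/2) - 2.241
z_β = 0.38 · 3.606 - 2.241
z_β = -0.871

Power = Φ(z_β) = Φ(-0.871) ≈ 0.192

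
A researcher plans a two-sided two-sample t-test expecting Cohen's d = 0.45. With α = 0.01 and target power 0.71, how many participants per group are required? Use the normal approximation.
n = 97 per group

Sample size formula (two-sample t-test, normal approximation):
n = 2 · ((z_{α/2} + z_β) / d)²

z_{α/2} = 2.576 (for α = 0.01, two-sided)
z_β = 0.553 (for power = 0.71)
d = 0.45

n = 2 · ((2.576 + 0.553) / 0.45)²
n = 2 · (6.953)²
n ≈ 96.69
Round up to the next whole number: n = 97 per group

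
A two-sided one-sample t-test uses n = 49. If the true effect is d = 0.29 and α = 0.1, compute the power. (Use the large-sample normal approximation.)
Power ≈ 0.65

Power calculation (one-sample t-test, normal approximation):
z_β = d · √n - z_{α/2}
z_β = 0.29 · √49 - 1.645
z_β = 0.29 · 7.000 - 1.645
z_β = 0.385

Power = Φ(z_β) = Φ(0.385) ≈ 0.650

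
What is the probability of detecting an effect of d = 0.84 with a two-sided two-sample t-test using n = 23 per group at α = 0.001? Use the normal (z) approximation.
Power ≈ 0.33

Power calculation (two-sample t-test, normal approximation):
z_β = d · √(n/2) - z_{α/2}
z_β = 0.84 · √(23/2) - 3.291
z_β = 0.84 · 3.391 - 3.291
z_β = -0.442

Power = Φ(z_β) = Φ(-0.442) ≈ 0.329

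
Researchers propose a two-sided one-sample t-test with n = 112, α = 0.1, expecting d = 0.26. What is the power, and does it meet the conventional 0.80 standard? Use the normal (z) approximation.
Power ≈ 0.87; the study is adequately powered (power ≥ 0.80)

Power calculation (one-sample t-test, normal approximation):
z_β = d · √n - z_{α/2}
z_β = 0.26 · √112 - 1.645
z_β = 0.26 · 10.583 - 1.645
z_β = 1.107

Power = Φ(z_β) = Φ(1.107) ≈ 0.866

Effect size d = 0.26 is small by Cohen's convention (0.2/0.5/0.8).

Threshold: power ≥ 0.80 is conventionally adequate.
Power ≈ 0.87 → the study is adequately powered (power ≥ 0.80).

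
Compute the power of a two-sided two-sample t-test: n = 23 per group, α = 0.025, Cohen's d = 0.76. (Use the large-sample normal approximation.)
Power ≈ 0.63

Power calculation (two-sample t-test, normal approximation):
z_β = d · √(n/2) - z_{α/2}
z_β = 0.76 · √(23/2) - 2.241
z_β = 0.76 · 3.391 - 2.241
z_β = 0.336

Power = Φ(z_β) = Φ(0.336) ≈ 0.632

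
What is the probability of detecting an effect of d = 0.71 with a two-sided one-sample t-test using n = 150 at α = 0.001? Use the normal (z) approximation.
Power ≈ 1.00

Power calculation (one-sample t-test, normal approximation):
z_β = d · √n - z_{α/2}
z_β = 0.71 · √150 - 3.291
z_β = 0.71 · 12.247 - 3.291
z_β = 5.405

Power = Φ(z_β) = Φ(5.405) ≈ 1.000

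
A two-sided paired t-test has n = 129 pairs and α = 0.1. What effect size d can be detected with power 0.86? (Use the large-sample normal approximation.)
d ≈ 0.24

Minimum detectable effect (paired t-test, normal approximation):
d = (z_{α/2} + z_β) / √n
d = (1.645 + 1.080) / √129
d = 2.725 / 11.358
d ≈ 0.24

By Cohen's convention (0.2 small / 0.5 medium / 0.8 large): small effect.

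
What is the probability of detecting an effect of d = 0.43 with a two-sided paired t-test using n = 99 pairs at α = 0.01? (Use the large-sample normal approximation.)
Power ≈ 0.96

Power calculation (paired t-test, normal approximation):
z_β = d · √n - z_{α/2}
z_β = 0.43 · √99 - 2.576
z_β = 0.43 · 9.950 - 2.576
z_β = 1.703

Power = Φ(z_β) = Φ(1.703) ≈ 0.956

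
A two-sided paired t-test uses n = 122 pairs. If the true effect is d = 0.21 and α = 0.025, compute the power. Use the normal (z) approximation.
Power ≈ 0.53

Power calculation (paired t-test, normal approximation):
z_β = d · √n - z_{α/2}
z_β = 0.21 · √122 - 2.241
z_β = 0.21 · 11.045 - 2.241
z_β = 0.078

Power = Φ(z_β) = Φ(0.078) ≈ 0.531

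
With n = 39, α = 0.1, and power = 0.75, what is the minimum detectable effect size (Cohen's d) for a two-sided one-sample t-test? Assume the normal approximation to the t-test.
d ≈ 0.37

Minimum detectable effect (one-sample t-test, normal approximation):
d = (z_{α/2} + z_β) / √n
d = (1.645 + 0.674) / √39
d = 2.319 / 6.245
d ≈ 0.37

By Cohen's convention (0.2 small / 0.5 medium / 0.8 large): small effect.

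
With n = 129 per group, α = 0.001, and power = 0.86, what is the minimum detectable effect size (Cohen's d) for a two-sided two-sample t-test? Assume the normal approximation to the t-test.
d ≈ 0.54

Minimum detectable effect (two-sample t-test, normal approximation):
d = (z_{α/2} + z_β) / √(n/2)
d = (3.291 + 1.080) / √(129/2)
d = 4.371 / 8.031
d ≈ 0.54

By Cohen's convention (0.2 small / 0.5 medium / 0.8 large): medium effect.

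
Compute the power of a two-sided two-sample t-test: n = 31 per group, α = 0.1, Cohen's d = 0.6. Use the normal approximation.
Power ≈ 0.76

Power calculation (two-sample t-test, normal approximation):
z_β = d · √(n/2) - z_{α/2}
z_β = 0.6 · √(31/2) - 1.645
z_β = 0.6 · 3.937 - 1.645
z_β = 0.717

Power = Φ(z_β) = Φ(0.717) ≈ 0.763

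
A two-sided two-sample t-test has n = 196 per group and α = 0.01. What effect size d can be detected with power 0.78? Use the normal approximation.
d ≈ 0.34

Minimum detectable effect (two-sample t-test, normal approximation):
d = (z_{α/2} + z_β) / √(n/2)
d = (2.576 + 0.772) / √(196/2)
d = 3.348 / 9.899
d ≈ 0.34

By Cohen's convention (0.2 small / 0.5 medium / 0.8 large): small effect.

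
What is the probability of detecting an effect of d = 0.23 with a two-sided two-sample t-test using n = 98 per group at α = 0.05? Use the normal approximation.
Power ≈ 0.36

Power calculation (two-sample t-test, normal approximation):
z_β = d · √(n/2) - z_{α/2}
z_β = 0.23 · √(98/2) - 1.960
z_β = 0.23 · 7.000 - 1.960
z_β = -0.350

Power = Φ(z_β) = Φ(-0.350) ≈ 0.363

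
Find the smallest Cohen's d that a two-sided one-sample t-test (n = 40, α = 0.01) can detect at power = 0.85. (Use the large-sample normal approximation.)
d ≈ 0.57

Minimum detectable effect (one-sample t-test, normal approximation):
d = (z_{α/2} + z_β) / √n
d = (2.576 + 1.036) / √40
d = 3.612 / 6.325
d ≈ 0.57

By Cohen's convention (0.2 small / 0.5 medium / 0.8 large): medium effect.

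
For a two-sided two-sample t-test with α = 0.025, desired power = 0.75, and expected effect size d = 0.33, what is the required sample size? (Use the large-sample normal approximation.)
n = 157 per group

Sample size formula (two-sample t-test, normal approximation):
n = 2 · ((z_{α/2} + z_β) / d)²

z_{α/2} = 2.241 (for α = 0.025, two-sided)
z_β = 0.674 (for power = 0.75)
d = 0.33

n = 2 · ((2.241 + 0.674) / 0.33)²
n = 2 · (8.833)²
n ≈ 156.04
Round up to the next whole number: n = 157 per group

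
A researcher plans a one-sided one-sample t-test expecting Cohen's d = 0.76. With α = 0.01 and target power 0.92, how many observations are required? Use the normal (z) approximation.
n = 25

Sample size formula (one-sample t-test, normal approximation):
n = ((z_α + z_β) / d)²

z_α = 2.326 (for α = 0.01, one-sided)
z_β = 1.405 (for power = 0.92)
d = 0.76

n = ((2.326 + 1.405) / 0.76)²
n = (4.909)²
n ≈ 24.10
Round up to the next whole number: n = 25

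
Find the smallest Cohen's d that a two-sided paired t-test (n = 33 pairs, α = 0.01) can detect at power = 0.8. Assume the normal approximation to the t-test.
d ≈ 0.59

Minimum detectable effect (paired t-test, normal approximation):
d = (z_{α/2} + z_β) / √n
d = (2.576 + 0.842) / √33
d = 3.417 / 5.745
d ≈ 0.59

By Cohen's convention (0.2 small / 0.5 medium / 0.8 large): medium effect.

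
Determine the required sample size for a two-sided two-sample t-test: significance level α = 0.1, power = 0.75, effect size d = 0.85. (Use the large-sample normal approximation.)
n = 15 per group

Sample size formula (two-sample t-test, normal approximation):
n = 2 · ((z_{α/2} + z_β) / d)²

z_{α/2} = 1.645 (for α = 0.1, two-sided)
z_β = 0.674 (for power = 0.75)
d = 0.85

n = 2 · ((1.645 + 0.674) / 0.85)²
n = 2 · (2.728)²
n ≈ 14.88
Round up to the next whole number: n = 15 per group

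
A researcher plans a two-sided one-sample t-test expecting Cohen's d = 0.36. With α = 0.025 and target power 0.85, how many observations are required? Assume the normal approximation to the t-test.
n = 83

Sample size formula (one-sample t-test, normal approximation):
n = ((z_{α/2} + z_β) / d)²

z_{α/2} = 2.241 (for α = 0.025, two-sided)
z_β = 1.036 (for power = 0.85)
d = 0.36

n = ((2.241 + 1.036) / 0.36)²
n = (9.103)²
n ≈ 82.86
Round up to the next whole number: n = 83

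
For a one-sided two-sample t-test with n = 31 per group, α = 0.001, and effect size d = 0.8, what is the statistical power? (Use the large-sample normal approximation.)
Power ≈ 0.52

Power calculation (two-sample t-test, normal approximation):
z_β = d · √(n/2) - z_α
z_β = 0.8 · √(31/2) - 3.090
z_β = 0.8 · 3.937 - 3.090
z_β = 0.059

Power = Φ(z_β) = Φ(0.059) ≈ 0.524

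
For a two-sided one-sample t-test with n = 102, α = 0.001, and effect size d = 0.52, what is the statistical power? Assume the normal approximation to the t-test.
Power ≈ 0.98

Power calculation (one-sample t-test, normal approximation):
z_β = d · √n - z_{α/2}
z_β = 0.52 · √102 - 3.291
z_β = 0.52 · 10.100 - 3.291
z_β = 1.961

Power = Φ(z_β) = Φ(1.961) ≈ 0.975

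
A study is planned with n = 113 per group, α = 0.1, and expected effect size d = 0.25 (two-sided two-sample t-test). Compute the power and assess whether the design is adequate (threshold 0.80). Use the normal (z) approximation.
Power ≈ 0.59; the study is underpowered (power < 0.80)

Power calculation (two-sample t-test, normal approximation):
z_β = d · √(n/2) - z_{α/2}
z_β = 0.25 · √(113/2) - 1.645
z_β = 0.25 · 7.517 - 1.645
z_β = 0.234

Power = Φ(z_β) = Φ(0.234) ≈ 0.593

Effect size d = 0.25 is small by Cohen's convention (0.2/0.5/0.8).

Threshold: power ≥ 0.80 is conventionally adequate.
Power ≈ 0.59 → the study is underpowered (power < 0.80).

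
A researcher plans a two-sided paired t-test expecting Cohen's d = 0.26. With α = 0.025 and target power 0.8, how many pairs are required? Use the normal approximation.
n = 141 pairs

Sample size formula (paired t-test, normal approximation):
n = ((z_{α/2} + z_β) / d)²

z_{α/2} = 2.241 (for α = 0.025, two-sided)
z_β = 0.842 (for power = 0.8)
d = 0.26

n = ((2.241 + 0.842) / 0.26)²
n = (11.858)²
n ≈ 140.61
Round up to the next whole number: n = 141 pairs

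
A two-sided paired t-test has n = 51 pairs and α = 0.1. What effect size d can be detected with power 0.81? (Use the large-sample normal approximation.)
d ≈ 0.35

Minimum detectable effect (paired t-test, normal approximation):
d = (z_{α/2} + z_β) / √n
d = (1.645 + 0.878) / √51
d = 2.523 / 7.141
d ≈ 0.35

By Cohen's convention (0.2 small / 0.5 medium / 0.8 large): small effect.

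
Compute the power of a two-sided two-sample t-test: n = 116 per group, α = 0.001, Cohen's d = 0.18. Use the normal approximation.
Power ≈ 0.03

Power calculation (two-sample t-test, normal approximation):
z_β = d · √(n/2) - z_{α/2}
z_β = 0.18 · √(116/2) - 3.291
z_β = 0.18 · 7.616 - 3.291
z_β = -1.920

Power = Φ(z_β) = Φ(-1.920) ≈ 0.027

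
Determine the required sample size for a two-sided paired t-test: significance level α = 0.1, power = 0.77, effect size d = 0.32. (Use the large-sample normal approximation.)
n = 56 pairs

Sample size formula (paired t-test, normal approximation):
n = ((z_{α/2} + z_β) / d)²

z_{α/2} = 1.645 (for α = 0.1, two-sided)
z_β = 0.739 (for power = 0.77)
d = 0.32

n = ((1.645 + 0.739) / 0.32)²
n = (7.450)²
n ≈ 55.50
Round up to the next whole number: n = 56 pairs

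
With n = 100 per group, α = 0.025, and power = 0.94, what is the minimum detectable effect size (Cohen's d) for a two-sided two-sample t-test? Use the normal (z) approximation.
d ≈ 0.54

Minimum detectable effect (two-sample t-test, normal approximation):
d = (z_{α/2} + z_β) / √(n/2)
d = (2.241 + 1.555) / √(100/2)
d = 3.796 / 7.071
d ≈ 0.54

By Cohen's convention (0.2 small / 0.5 medium / 0.8 large): medium effect.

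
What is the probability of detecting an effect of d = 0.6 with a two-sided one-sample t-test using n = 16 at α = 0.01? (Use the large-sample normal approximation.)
Power ≈ 0.43

Power calculation (one-sample t-test, normal approximation):
z_β = d · √n - z_{α/2}
z_β = 0.6 · √16 - 2.576
z_β = 0.6 · 4.000 - 2.576
z_β = -0.176

Power = Φ(z_β) = Φ(-0.176) ≈ 0.430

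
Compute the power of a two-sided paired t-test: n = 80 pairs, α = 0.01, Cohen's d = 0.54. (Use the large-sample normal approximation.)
Power ≈ 0.99

Power calculation (paired t-test, normal approximation):
z_β = d · √n - z_{α/2}
z_β = 0.54 · √80 - 2.576
z_β = 0.54 · 8.944 - 2.576
z_β = 2.254

Power = Φ(z_β) = Φ(2.254) ≈ 0.988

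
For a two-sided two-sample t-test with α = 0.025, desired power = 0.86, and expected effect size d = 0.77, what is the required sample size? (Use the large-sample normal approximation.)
n = 38 per group

Sample size formula (two-sample t-test, normal approximation):
n = 2 · ((z_{α/2} + z_β) / d)²

z_{α/2} = 2.241 (for α = 0.025, two-sided)
z_β = 1.080 (for power = 0.86)
d = 0.77

n = 2 · ((2.241 + 1.080) / 0.77)²
n = 2 · (4.313)²
n ≈ 37.20
Round up to the next whole number: n = 38 per group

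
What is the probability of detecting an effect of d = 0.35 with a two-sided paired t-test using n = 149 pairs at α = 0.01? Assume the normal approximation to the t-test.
Power ≈ 0.96

Power calculation (paired t-test, normal approximation):
z_β = d · √n - z_{α/2}
z_β = 0.35 · √149 - 2.576
z_β = 0.35 · 12.207 - 2.576
z_β = 1.696

Power = Φ(z_β) = Φ(1.696) ≈ 0.955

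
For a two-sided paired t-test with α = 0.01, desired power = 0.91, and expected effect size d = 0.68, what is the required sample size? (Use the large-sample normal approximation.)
n = 34 pairs

Sample size formula (paired t-test, normal approximation):
n = ((z_{α/2} + z_β) / d)²

z_{α/2} = 2.576 (for α = 0.01, two-sided)
z_β = 1.341 (for power = 0.91)
d = 0.68

n = ((2.576 + 1.341) / 0.68)²
n = (5.760)²
n ≈ 33.18
Round up to the next whole number: n = 34 pairs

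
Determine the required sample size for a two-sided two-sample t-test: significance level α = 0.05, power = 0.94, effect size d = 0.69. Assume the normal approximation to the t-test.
n = 52 per group

Sample size formula (two-sample t-test, normal approximation):
n = 2 · ((z_{α/2} + z_β) / d)²

z_{α/2} = 1.960 (for α = 0.05, two-sided)
z_β = 1.555 (for power = 0.94)
d = 0.69

n = 2 · ((1.960 + 1.555) / 0.69)²
n = 2 · (5.094)²
n ≈ 51.90
Round up to the next whole number: n = 52 per group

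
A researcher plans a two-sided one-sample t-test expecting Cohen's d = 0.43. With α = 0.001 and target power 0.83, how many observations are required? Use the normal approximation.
n = 98

Sample size formula (one-sample t-test, normal approximation):
n = ((z_{α/2} + z_β) / d)²

z_{α/2} = 3.291 (for α = 0.001, two-sided)
z_β = 0.954 (for power = 0.83)
d = 0.43

n = ((3.291 + 0.954) / 0.43)²
n = (9.872)²
n ≈ 97.46
Round up to the next whole number: n = 98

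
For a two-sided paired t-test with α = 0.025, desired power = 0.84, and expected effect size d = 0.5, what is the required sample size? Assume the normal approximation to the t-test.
n = 42 pairs

Sample size formula (paired t-test, normal approximation):
n = ((z_{α/2} + z_β) / d)²

z_{α/2} = 2.241 (for α = 0.025, two-sided)
z_β = 0.994 (for power = 0.84)
d = 0.5

n = ((2.241 + 0.994) / 0.5)²
n = (6.470)²
n ≈ 41.86
Round up to the next whole number: n = 42 pairs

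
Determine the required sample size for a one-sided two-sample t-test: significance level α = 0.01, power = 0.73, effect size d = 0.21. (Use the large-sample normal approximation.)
n = 392 per group

Sample size formula (two-sample t-test, normal approximation):
n = 2 · ((z_α + z_β) / d)²

z_α = 2.326 (for α = 0.01, one-sided)
z_β = 0.613 (for power = 0.73)
d = 0.21

n = 2 · ((2.326 + 0.613) / 0.21)²
n = 2 · (13.995)²
n ≈ 391.72
Round up to the next whole number: n = 392 per group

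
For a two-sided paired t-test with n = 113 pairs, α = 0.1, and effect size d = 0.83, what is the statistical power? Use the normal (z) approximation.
Power ≈ 1.00

Power calculation (paired t-test, normal approximation):
z_β = d · √n - z_{α/2}
z_β = 0.83 · √113 - 1.645
z_β = 0.83 · 10.630 - 1.645
z_β = 7.178

Power = Φ(z_β) = Φ(7.178) ≈ 1.000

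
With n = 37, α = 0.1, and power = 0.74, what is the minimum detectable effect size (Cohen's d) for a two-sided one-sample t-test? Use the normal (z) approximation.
d ≈ 0.38

Minimum detectable effect (one-sample t-test, normal approximation):
d = (z_{α/2} + z_β) / √n
d = (1.645 + 0.643) / √37
d = 2.288 / 6.083
d ≈ 0.38

By Cohen's convention (0.2 small / 0.5 medium / 0.8 large): small effect.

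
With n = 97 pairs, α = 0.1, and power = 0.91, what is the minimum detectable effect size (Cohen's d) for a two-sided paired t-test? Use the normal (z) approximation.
d ≈ 0.30

Minimum detectable effect (paired t-test, normal approximation):
d = (z_{α/2} + z_β) / √n
d = (1.645 + 1.341) / √97
d = 2.986 / 9.849
d ≈ 0.30

By Cohen's convention (0.2 small / 0.5 medium / 0.8 large): small effect.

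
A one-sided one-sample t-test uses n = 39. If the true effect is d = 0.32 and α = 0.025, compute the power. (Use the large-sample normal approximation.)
Power ≈ 0.52

Power calculation (one-sample t-test, normal approximation):
z_β = d · √n - z_α
z_β = 0.32 · √39 - 1.960
z_β = 0.32 · 6.245 - 1.960
z_β = 0.038

Power = Φ(z_β) = Φ(0.038) ≈ 0.515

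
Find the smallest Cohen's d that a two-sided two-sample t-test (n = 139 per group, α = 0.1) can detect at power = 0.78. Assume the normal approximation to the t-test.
d ≈ 0.29

Minimum detectable effect (two-sample t-test, normal approximation):
d = (z_{α/2} + z_β) / √(n/2)
d = (1.645 + 0.772) / √(139/2)
d = 2.417 / 8.337
d ≈ 0.29

By Cohen's convention (0.2 small / 0.5 medium / 0.8 large): small effect.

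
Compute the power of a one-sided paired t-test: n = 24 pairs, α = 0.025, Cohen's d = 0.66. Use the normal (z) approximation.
Power ≈ 0.90

Power calculation (paired t-test, normal approximation):
z_β = d · √n - z_α
z_β = 0.66 · √24 - 1.960
z_β = 0.66 · 4.899 - 1.960
z_β = 1.273

Power = Φ(z_β) = Φ(1.273) ≈ 0.899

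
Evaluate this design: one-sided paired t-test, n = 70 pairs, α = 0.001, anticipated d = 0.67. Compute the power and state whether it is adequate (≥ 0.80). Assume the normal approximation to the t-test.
Power ≈ 0.99; the study is adequately powered (power ≥ 0.80)

Power calculation (paired t-test, normal approximation):
z_β = d · √n - z_α
z_β = 0.67 · √70 - 3.090
z_β = 0.67 · 8.367 - 3.090
z_β = 2.515

Power = Φ(z_β) = Φ(2.515) ≈ 0.994

Effect size d = 0.67 is medium by Cohen's convention (0.2/0.5/0.8).

Threshold: power ≥ 0.80 is conventionally adequate.
Power ≈ 0.99 → the study is adequately powered (power ≥ 0.80).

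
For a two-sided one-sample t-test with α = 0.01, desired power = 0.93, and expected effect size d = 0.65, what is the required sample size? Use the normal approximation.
n = 39

Sample size formula (one-sample t-test, normal approximation):
n = ((z_{α/2} + z_β) / d)²

z_{α/2} = 2.576 (for α = 0.01, two-sided)
z_β = 1.476 (for power = 0.93)
d = 0.65

n = ((2.576 + 1.476) / 0.65)²
n = (6.234)²
n ≈ 38.86
Round up to the next whole number: n = 39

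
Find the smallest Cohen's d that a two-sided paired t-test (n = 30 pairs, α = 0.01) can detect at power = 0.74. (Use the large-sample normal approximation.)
d ≈ 0.59

Minimum detectable effect (paired t-test, normal approximation):
d = (z_{α/2} + z_β) / √n
d = (2.576 + 0.643) / √30
d = 3.219 / 5.477
d ≈ 0.59

By Cohen's convention (0.2 small / 0.5 medium / 0.8 large): medium effect.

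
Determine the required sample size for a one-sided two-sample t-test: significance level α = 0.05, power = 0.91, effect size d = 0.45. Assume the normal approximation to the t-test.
n = 89 per group

Sample size formula (two-sample t-test, normal approximation):
n = 2 · ((z_α + z_β) / d)²

z_α = 1.645 (for α = 0.05, one-sided)
z_β = 1.341 (for power = 0.91)
d = 0.45

n = 2 · ((1.645 + 1.341) / 0.45)²
n = 2 · (6.636)²
n ≈ 88.07
Round up to the next whole number: n = 89 per group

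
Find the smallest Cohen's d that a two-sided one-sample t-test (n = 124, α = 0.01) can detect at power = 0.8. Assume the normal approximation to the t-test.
d ≈ 0.31

Minimum detectable effect (one-sample t-test, normal approximation):
d = (z_{α/2} + z_β) / √n
d = (2.576 + 0.842) / √124
d = 3.417 / 11.136
d ≈ 0.31

By Cohen's convention (0.2 small / 0.5 medium / 0.8 large): small effect.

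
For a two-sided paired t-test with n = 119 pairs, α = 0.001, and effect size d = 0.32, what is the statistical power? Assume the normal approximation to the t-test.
Power ≈ 0.58

Power calculation (paired t-test, normal approximation):
z_β = d · √n - z_{α/2}
z_β = 0.32 · √119 - 3.291
z_β = 0.32 · 10.909 - 3.291
z_β = 0.200

Power = Φ(z_β) = Φ(0.200) ≈ 0.579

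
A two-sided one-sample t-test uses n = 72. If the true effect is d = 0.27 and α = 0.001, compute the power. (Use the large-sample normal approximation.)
Power ≈ 0.16

Power calculation (one-sample t-test, normal approximation):
z_β = d · √n - z_{α/2}
z_β = 0.27 · √72 - 3.291
z_β = 0.27 · 8.485 - 3.291
z_β = -1.000

Power = Φ(z_β) = Φ(-1.000) ≈ 0.159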